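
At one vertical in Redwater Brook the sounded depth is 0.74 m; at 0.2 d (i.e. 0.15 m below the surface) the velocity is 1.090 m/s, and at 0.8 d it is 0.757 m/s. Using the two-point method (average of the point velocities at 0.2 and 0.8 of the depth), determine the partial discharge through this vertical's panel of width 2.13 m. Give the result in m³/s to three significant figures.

1.46 m³/s

v̄ = (1.090 + 0.757) / 2 = 0.9235 m/s
q = v̄ × d × w = 0.9235 × 0.74 × 2.13 = 1.456 m³/s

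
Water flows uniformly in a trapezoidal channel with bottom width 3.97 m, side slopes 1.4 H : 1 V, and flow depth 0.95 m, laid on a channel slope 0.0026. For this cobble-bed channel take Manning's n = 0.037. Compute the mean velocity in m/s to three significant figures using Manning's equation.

A = (b + z·y)·y = (3.97 + 1.4×0.95)×0.95 = 5.035 m²
P = b + 2y√(1+z²) = 3.97 + 2×0.95×√(1+1.4²) = 7.239 m
R = A/P = 5.035/7.239 = 0.6955 m
Q = (1/n)·A·R^(2/3)·S^(1/2) = (1/0.037) × 5.035 × 0.6955^(2/3) × 0.0026^(1/2) = 5.447 m³/s
V = Q/A = 5.447/5.035 = 1.082 m/s

1.08 m/s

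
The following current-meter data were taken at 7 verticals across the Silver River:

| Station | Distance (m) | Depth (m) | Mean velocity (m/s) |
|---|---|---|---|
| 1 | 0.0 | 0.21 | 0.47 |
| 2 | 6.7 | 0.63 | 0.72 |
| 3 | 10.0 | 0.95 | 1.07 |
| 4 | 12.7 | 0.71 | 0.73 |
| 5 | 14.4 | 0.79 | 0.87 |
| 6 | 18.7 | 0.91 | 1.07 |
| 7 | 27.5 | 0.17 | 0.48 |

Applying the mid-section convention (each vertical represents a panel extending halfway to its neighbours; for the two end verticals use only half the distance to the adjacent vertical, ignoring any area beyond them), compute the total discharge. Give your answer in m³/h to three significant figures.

56100 m³/h

w_1 = (6.7 − 0.0)/2 = 3.35 m; q_1 = 0.47 × 0.21 × 3.35 = 0.3306 m³/s
w_2 = (10.0 − 0.0)/2 = 5 m; q_2 = 0.72 × 0.63 × 5 = 2.268 m³/s
w_3 = (12.7 − 6.7)/2 = 3 m; q_3 = 1.07 × 0.95 × 3 = 3.050 m³/s
w_4 = (14.4 − 10.0)/2 = 2.2 m; q_4 = 0.73 × 0.71 × 2.2 = 1.140 m³/s
w_5 = (18.7 − 12.7)/2 = 3 m; q_5 = 0.87 × 0.79 × 3 = 2.062 m³/s
w_6 = (27.5 − 14.4)/2 = 6.55 m; q_6 = 1.07 × 0.91 × 6.55 = 6.378 m³/s
w_7 = (27.5 − 18.7)/2 = 4.4 m; q_7 = 0.48 × 0.17 × 4.4 = 0.3590 m³/s
Q = Σ qᵢ = 15.59 m³/s
= 15.59 × 3600 = 56110 m³/h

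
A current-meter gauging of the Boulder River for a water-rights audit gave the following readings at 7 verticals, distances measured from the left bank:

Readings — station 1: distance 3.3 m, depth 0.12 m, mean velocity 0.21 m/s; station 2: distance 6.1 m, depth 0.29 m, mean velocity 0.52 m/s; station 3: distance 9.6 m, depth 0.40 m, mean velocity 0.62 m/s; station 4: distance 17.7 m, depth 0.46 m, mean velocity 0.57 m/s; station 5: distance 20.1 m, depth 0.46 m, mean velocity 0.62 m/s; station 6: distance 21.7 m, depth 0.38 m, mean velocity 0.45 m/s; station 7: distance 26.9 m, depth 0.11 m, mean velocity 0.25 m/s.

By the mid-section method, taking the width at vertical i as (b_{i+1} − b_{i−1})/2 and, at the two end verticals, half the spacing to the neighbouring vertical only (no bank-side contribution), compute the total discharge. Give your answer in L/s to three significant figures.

w_1 = (6.1 − 3.3)/2 = 1.4 m; q_1 = 0.21 × 0.12 × 1.4 = 0.03528 m³/s
w_2 = (9.6 − 3.3)/2 = 3.15 m; q_2 = 0.52 × 0.29 × 3.15 = 0.4750 m³/s
w_3 = (17.7 − 6.1)/2 = 5.8 m; q_3 = 0.62 × 0.40 × 5.8 = 1.438 m³/s
w_4 = (20.1 − 9.6)/2 = 5.25 m; q_4 = 0.57 × 0.46 × 5.25 = 1.377 m³/s
w_5 = (21.7 − 17.7)/2 = 2 m; q_5 = 0.62 × 0.46 × 2 = 0.5704 m³/s
w_6 = (26.9 − 20.1)/2 = 3.4 m; q_6 = 0.45 × 0.38 × 3.4 = 0.5814 m³/s
w_7 = (26.9 − 21.7)/2 = 2.6 m; q_7 = 0.25 × 0.11 × 2.6 = 0.07150 m³/s
Q = Σ qᵢ = 4.549 m³/s
= 4.549 × 1000 = 4549 L/s

4550 L/s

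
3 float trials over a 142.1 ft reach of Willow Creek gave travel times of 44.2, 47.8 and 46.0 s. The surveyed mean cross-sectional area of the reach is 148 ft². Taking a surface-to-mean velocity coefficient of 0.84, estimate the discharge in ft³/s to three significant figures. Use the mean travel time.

t̄ = (44.2 + 47.8 + 46.0) / 3 = 46 s
v_surface = L / t̄ = 142.1 / 46 = 3.089 ft/s
v_mean = 0.84 × 3.089 = 2.595 ft/s
Q = A × v_mean = 148 × 2.595 = 384.0 ft³/s

384 ft³/s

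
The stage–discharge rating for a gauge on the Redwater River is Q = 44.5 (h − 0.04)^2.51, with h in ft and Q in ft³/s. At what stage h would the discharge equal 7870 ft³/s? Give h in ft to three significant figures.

7.90 ft

h − h₀ = (Q/C)^(1/b) = (7870/44.5)^(1/2.51) = 7.861 ft
h = 0.04 + 7.861 = 7.901 ft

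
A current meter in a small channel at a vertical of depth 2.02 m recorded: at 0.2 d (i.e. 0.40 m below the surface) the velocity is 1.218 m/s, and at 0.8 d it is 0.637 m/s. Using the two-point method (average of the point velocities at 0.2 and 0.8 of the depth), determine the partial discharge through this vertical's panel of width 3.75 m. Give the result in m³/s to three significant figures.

v̄ = (1.218 + 0.637) / 2 = 0.9275 m/s
q = v̄ × d × w = 0.9275 × 2.02 × 3.75 = 7.026 m³/s

7.03 m³/s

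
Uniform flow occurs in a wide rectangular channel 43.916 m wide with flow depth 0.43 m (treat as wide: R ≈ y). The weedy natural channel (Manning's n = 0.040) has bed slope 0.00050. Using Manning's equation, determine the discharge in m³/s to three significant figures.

A = b·y = 43.916 × 0.43 = 18.88 m²
Wide channel: R ≈ y = 0.43 m
Q = (1/n)·A·R^(2/3)·S^(1/2) = (1/0.040) × 18.88 × 0.4300^(2/3) × 0.00050^(1/2) = 6.014 m³/s

6.01 m³/s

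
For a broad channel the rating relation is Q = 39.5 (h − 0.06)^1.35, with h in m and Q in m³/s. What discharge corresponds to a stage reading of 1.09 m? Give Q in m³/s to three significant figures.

41.1 m³/s

Q = 39.5 × (1.09 − 0.06)^1.35 = 39.5 × 1.03^1.35 = 41.11 m³/s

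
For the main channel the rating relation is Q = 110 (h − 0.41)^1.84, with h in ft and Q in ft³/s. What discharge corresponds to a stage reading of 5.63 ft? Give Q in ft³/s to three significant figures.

Q = 110 × (5.63 − 0.41)^1.84 = 110 × 5.22^1.84 = 2301 ft³/s

2300 ft³/s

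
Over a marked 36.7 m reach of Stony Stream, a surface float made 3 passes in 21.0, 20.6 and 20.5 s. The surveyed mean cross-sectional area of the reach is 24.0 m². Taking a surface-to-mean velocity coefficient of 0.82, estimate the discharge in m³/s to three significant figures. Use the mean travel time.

t̄ = (21.0 + 20.6 + 20.5) / 3 = 20.7 s
v_surface = L / t̄ = 36.7 / 20.7 = 1.773 m/s
v_mean = 0.82 × 1.773 = 1.454 m/s
Q = A × v_mean = 24.0 × 1.454 = 34.89 m³/s

34.9 m³/s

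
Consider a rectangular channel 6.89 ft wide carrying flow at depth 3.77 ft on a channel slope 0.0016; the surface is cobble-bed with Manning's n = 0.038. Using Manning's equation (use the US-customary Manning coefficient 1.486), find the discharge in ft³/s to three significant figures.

60.1 ft³/s

A = b·y = 6.89 × 3.77 = 25.98 ft²
P = b + 2y = 6.89 + 2×3.77 = 14.43 ft
R = A/P = 25.98/14.43 = 1.800 ft
Q = (1.486/n)·A·R^(2/3)·S^(1/2) = (1.486/0.038) × 25.98 × 1.800^(2/3) × 0.0016^(1/2) = 60.12 ft³/s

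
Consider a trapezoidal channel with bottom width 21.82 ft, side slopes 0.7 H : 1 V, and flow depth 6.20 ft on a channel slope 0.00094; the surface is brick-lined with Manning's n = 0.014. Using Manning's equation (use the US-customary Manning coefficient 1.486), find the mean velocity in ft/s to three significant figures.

8.72 ft/s

A = (b + z·y)·y = (21.82 + 0.7×6.20)×6.20 = 162.2 ft²
P = b + 2y√(1+z²) = 21.82 + 2×6.20×√(1+0.7²) = 36.96 ft
R = A/P = 162.2/36.96 = 4.389 ft
Q = (1.486/n)·A·R^(2/3)·S^(1/2) = (1.486/0.014) × 162.2 × 4.389^(2/3) × 0.00094^(1/2) = 1415 ft³/s
V = Q/A = 1415/162.2 = 8.723 ft/s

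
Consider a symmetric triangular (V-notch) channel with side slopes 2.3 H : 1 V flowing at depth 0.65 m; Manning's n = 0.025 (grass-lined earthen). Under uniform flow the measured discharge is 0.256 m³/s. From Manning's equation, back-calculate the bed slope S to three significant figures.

0.000218

A = z·y² = 2.3×0.65² = 0.9718 m²
P = 2y√(1+z²) = 2×0.65×√(1+2.3²) = 3.260 m
R = A/P = 0.9718/3.260 = 0.2980 m
S = (Q·n / (1·A·R^(2/3)))² = (0.256×0.025 / (1×0.9718×0.4462))² = 0.0002179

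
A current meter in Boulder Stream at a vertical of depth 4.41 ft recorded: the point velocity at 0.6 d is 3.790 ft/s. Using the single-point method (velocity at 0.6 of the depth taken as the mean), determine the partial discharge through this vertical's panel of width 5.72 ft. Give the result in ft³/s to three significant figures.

v̄ = v₀.₆ = 3.790 ft/s
q = v̄ × d × w = 3.790 × 4.41 × 5.72 = 95.60 ft³/s

95.6 ft³/s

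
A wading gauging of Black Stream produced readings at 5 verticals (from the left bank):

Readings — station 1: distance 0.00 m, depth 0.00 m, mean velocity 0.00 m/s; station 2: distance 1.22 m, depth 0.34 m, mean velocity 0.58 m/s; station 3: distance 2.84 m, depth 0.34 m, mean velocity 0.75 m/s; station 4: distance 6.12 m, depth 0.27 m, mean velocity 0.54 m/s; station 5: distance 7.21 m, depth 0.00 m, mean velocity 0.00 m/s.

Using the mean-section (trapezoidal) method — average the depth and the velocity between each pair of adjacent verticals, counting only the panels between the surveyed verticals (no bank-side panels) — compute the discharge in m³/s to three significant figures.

1.11 m³/s

Panel 1-2: Δb = 1.22 m, d̄ = (0.00+0.34)/2 = 0.17, v̄ = (0.00+0.58)/2 = 0.29 → q = 1.22×0.17×0.29 = 0.06015 m³/s
Panel 2-3: Δb = 1.62 m, d̄ = (0.34+0.34)/2 = 0.34, v̄ = (0.58+0.75)/2 = 0.665 → q = 1.62×0.34×0.665 = 0.3663 m³/s
Panel 3-4: Δb = 3.28 m, d̄ = (0.34+0.27)/2 = 0.305, v̄ = (0.75+0.54)/2 = 0.645 → q = 3.28×0.305×0.645 = 0.6453 m³/s
Panel 4-5: Δb = 1.09 m, d̄ = (0.27+0.00)/2 = 0.135, v̄ = (0.54+0.00)/2 = 0.27 → q = 1.09×0.135×0.27 = 0.03973 m³/s
Q = Σ q = 1.111 m³/s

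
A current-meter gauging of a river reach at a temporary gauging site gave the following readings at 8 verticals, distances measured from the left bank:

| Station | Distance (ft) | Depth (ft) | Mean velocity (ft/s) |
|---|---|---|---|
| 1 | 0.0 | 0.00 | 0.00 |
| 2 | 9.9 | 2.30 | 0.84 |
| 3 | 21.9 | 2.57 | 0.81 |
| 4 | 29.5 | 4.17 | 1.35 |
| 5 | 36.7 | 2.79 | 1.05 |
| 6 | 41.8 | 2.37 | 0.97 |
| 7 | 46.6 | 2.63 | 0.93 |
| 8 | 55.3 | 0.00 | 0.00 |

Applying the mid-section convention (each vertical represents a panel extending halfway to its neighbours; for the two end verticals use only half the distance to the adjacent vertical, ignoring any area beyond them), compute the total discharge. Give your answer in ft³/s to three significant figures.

129 ft³/s

w_2 = (21.9 − 0.0)/2 = 10.95 ft; q_2 = 0.84 × 2.30 × 10.95 = 21.16 ft³/s
w_3 = (29.5 − 9.9)/2 = 9.8 ft; q_3 = 0.81 × 2.57 × 9.8 = 20.40 ft³/s
w_4 = (36.7 − 21.9)/2 = 7.4 ft; q_4 = 1.35 × 4.17 × 7.4 = 41.66 ft³/s
w_5 = (41.8 − 29.5)/2 = 6.15 ft; q_5 = 1.05 × 2.79 × 6.15 = 18.02 ft³/s
w_6 = (46.6 − 36.7)/2 = 4.95 ft; q_6 = 0.97 × 2.37 × 4.95 = 11.38 ft³/s
w_7 = (55.3 − 41.8)/2 = 6.75 ft; q_7 = 0.93 × 2.63 × 6.75 = 16.51 ft³/s
Stations 1, 8 contribute zero (depth or velocity is 0).
Q = Σ qᵢ = 129.1 ft³/s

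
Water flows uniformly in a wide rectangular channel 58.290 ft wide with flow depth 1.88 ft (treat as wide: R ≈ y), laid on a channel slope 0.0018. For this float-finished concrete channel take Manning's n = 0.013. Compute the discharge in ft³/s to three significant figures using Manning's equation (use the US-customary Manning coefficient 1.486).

810 ft³/s

A = b·y = 58.290 × 1.88 = 109.6 ft²
Wide channel: R ≈ y = 1.88 ft
Q = (1.486/n)·A·R^(2/3)·S^(1/2) = (1.486/0.013) × 109.6 × 1.880^(2/3) × 0.0018^(1/2) = 809.5 ft³/s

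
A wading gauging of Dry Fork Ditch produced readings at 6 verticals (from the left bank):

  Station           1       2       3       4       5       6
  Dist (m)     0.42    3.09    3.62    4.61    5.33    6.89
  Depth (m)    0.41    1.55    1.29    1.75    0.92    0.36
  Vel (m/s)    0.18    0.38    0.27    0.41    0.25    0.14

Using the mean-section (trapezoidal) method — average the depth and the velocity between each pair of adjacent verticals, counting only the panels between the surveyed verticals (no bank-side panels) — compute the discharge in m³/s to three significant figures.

Panel 1-2: Δb = 2.67 m, d̄ = (0.41+1.55)/2 = 0.98, v̄ = (0.18+0.38)/2 = 0.28 → q = 2.67×0.98×0.28 = 0.7326 m³/s
Panel 2-3: Δb = 0.53 m, d̄ = (1.55+1.29)/2 = 1.42, v̄ = (0.38+0.27)/2 = 0.325 → q = 0.53×1.42×0.325 = 0.2446 m³/s
Panel 3-4: Δb = 0.99 m, d̄ = (1.29+1.75)/2 = 1.52, v̄ = (0.27+0.41)/2 = 0.34 → q = 0.99×1.52×0.34 = 0.5116 m³/s
Panel 4-5: Δb = 0.72 m, d̄ = (1.75+0.92)/2 = 1.335, v̄ = (0.41+0.25)/2 = 0.33 → q = 0.72×1.335×0.33 = 0.3172 m³/s
Panel 5-6: Δb = 1.56 m, d̄ = (0.92+0.36)/2 = 0.64, v̄ = (0.25+0.14)/2 = 0.195 → q = 1.56×0.64×0.195 = 0.1947 m³/s
Q = Σ q = 2.001 m³/s

2.00 m³/s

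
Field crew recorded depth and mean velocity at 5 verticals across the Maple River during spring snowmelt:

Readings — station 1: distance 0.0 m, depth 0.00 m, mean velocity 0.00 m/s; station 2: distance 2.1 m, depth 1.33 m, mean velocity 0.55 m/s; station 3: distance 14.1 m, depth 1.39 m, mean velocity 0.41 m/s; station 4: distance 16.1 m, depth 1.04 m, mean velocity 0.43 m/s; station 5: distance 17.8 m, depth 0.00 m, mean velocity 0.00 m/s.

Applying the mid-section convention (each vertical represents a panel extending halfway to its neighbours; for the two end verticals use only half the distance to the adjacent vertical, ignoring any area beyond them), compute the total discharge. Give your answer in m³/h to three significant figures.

35900 m³/h

w_2 = (14.1 − 0.0)/2 = 7.05 m; q_2 = 0.55 × 1.33 × 7.05 = 5.157 m³/s
w_3 = (16.1 − 2.1)/2 = 7 m; q_3 = 0.41 × 1.39 × 7 = 3.989 m³/s
w_4 = (17.8 − 14.1)/2 = 1.85 m; q_4 = 0.43 × 1.04 × 1.85 = 0.8273 m³/s
Stations 1, 5 contribute zero (depth or velocity is 0).
Q = Σ qᵢ = 9.974 m³/s
= 9.974 × 3600 = 35910 m³/h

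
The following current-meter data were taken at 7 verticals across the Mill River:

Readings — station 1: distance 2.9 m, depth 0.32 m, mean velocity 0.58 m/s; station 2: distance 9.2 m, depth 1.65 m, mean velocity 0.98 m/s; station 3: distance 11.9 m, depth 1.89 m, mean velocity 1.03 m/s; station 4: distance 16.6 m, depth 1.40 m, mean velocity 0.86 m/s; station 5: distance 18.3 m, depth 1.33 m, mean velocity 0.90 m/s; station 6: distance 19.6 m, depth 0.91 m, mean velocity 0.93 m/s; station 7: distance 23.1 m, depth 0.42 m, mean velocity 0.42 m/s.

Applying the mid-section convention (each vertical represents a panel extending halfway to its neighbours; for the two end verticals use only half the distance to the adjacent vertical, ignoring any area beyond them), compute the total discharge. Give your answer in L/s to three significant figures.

w_1 = (9.2 − 2.9)/2 = 3.15 m; q_1 = 0.58 × 0.32 × 3.15 = 0.5846 m³/s
w_2 = (11.9 − 2.9)/2 = 4.5 m; q_2 = 0.98 × 1.65 × 4.5 = 7.277 m³/s
w_3 = (16.6 − 9.2)/2 = 3.7 m; q_3 = 1.03 × 1.89 × 3.7 = 7.203 m³/s
w_4 = (18.3 − 11.9)/2 = 3.2 m; q_4 = 0.86 × 1.40 × 3.2 = 3.853 m³/s
w_5 = (19.6 − 16.6)/2 = 1.5 m; q_5 = 0.90 × 1.33 × 1.5 = 1.796 m³/s
w_6 = (23.1 − 18.3)/2 = 2.4 m; q_6 = 0.93 × 0.91 × 2.4 = 2.031 m³/s
w_7 = (23.1 − 19.6)/2 = 1.75 m; q_7 = 0.42 × 0.42 × 1.75 = 0.3087 m³/s
Q = Σ qᵢ = 23.05 m³/s
= 23.05 × 1000 = 23050 L/s

23100 L/s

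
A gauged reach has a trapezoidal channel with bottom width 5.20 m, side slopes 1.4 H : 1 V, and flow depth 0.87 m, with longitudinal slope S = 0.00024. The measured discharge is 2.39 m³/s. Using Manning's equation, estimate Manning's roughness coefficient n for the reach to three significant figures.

0.0280

A = (b + z·y)·y = (5.20 + 1.4×0.87)×0.87 = 5.584 m²
P = b + 2y√(1+z²) = 5.20 + 2×0.87×√(1+1.4²) = 8.194 m
R = A/P = 5.584/8.194 = 0.6815 m
n = (1/Q)·A·R^(2/3)·S^(1/2) = (1/2.39) × 5.584 × 0.7744 × 0.01549 = 0.02803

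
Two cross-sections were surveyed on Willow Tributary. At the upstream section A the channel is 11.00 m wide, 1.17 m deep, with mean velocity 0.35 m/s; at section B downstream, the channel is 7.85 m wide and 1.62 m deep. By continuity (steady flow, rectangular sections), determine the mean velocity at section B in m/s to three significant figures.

Q = A₁V₁ = (11.00×1.17) × 0.35 = 4.505 m³/s
A₂ = 7.85 × 1.62 = 12.72 m²
V₂ = Q/A₂ = 4.505/12.72 = 0.3542 m/s

0.354 m/s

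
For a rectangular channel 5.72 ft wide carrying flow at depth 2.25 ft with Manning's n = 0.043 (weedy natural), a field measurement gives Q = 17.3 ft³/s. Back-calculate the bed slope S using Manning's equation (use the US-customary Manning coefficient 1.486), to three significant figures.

0.00111

A = b·y = 5.72 × 2.25 = 12.87 ft²
P = b + 2y = 5.72 + 2×2.25 = 10.22 ft
R = A/P = 12.87/10.22 = 1.259 ft
S = (Q·n / (1.486·A·R^(2/3)))² = (17.3×0.043 / (1.486×12.87×1.166))² = 0.001113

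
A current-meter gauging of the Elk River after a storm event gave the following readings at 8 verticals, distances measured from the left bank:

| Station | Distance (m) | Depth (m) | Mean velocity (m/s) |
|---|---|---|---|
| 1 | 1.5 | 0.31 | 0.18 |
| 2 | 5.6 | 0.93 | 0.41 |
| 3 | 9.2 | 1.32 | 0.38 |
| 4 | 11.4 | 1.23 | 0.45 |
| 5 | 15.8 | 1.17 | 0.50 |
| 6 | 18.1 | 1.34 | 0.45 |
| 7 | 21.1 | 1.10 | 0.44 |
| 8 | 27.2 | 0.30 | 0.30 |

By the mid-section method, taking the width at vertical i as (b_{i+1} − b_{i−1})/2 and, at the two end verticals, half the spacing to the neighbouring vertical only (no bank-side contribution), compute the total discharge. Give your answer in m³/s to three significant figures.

w_1 = (5.6 − 1.5)/2 = 2.05 m; q_1 = 0.18 × 0.31 × 2.05 = 0.1144 m³/s
w_2 = (9.2 − 1.5)/2 = 3.85 m; q_2 = 0.41 × 0.93 × 3.85 = 1.468 m³/s
w_3 = (11.4 − 5.6)/2 = 2.9 m; q_3 = 0.38 × 1.32 × 2.9 = 1.455 m³/s
w_4 = (15.8 − 9.2)/2 = 3.3 m; q_4 = 0.45 × 1.23 × 3.3 = 1.827 m³/s
w_5 = (18.1 − 11.4)/2 = 3.35 m; q_5 = 0.50 × 1.17 × 3.35 = 1.960 m³/s
w_6 = (21.1 − 15.8)/2 = 2.65 m; q_6 = 0.45 × 1.34 × 2.65 = 1.598 m³/s
w_7 = (27.2 − 18.1)/2 = 4.55 m; q_7 = 0.44 × 1.10 × 4.55 = 2.202 m³/s
w_8 = (27.2 − 21.1)/2 = 3.05 m; q_8 = 0.30 × 0.30 × 3.05 = 0.2745 m³/s
Q = Σ qᵢ = 10.90 m³/s

10.9 m³/s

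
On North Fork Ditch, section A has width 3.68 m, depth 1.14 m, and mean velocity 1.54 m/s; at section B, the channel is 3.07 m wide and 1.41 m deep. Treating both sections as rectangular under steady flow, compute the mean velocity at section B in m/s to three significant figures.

Q = A₁V₁ = (3.68×1.14) × 1.54 = 6.461 m³/s
A₂ = 3.07 × 1.41 = 4.329 m²
V₂ = Q/A₂ = 6.461/4.329 = 1.493 m/s

1.49 m/s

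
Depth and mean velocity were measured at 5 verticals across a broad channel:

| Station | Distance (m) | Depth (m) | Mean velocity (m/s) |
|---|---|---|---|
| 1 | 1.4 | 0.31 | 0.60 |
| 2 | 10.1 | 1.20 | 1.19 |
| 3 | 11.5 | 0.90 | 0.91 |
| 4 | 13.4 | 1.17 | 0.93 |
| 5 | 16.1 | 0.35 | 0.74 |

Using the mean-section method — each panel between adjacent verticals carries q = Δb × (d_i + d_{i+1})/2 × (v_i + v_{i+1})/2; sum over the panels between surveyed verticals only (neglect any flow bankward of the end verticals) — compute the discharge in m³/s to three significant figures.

Panel 1-2: Δb = 8.7 m, d̄ = (0.31+1.20)/2 = 0.755, v̄ = (0.60+1.19)/2 = 0.895 → q = 8.7×0.755×0.895 = 5.879 m³/s
Panel 2-3: Δb = 1.4 m, d̄ = (1.20+0.90)/2 = 1.05, v̄ = (1.19+0.91)/2 = 1.05 → q = 1.4×1.05×1.05 = 1.544 m³/s
Panel 3-4: Δb = 1.9 m, d̄ = (0.90+1.17)/2 = 1.035, v̄ = (0.91+0.93)/2 = 0.92 → q = 1.9×1.035×0.92 = 1.809 m³/s
Panel 4-5: Δb = 2.7 m, d̄ = (1.17+0.35)/2 = 0.76, v̄ = (0.93+0.74)/2 = 0.835 → q = 2.7×0.76×0.835 = 1.713 m³/s
Q = Σ q = 10.94 m³/s

10.9 m³/s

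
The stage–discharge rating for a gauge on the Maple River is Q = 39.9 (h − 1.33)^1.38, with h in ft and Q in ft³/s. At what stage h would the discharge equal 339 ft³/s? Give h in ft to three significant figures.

6.04 ft

h − h₀ = (Q/C)^(1/b) = (339/39.9)^(1/1.38) = 4.714 ft
h = 1.33 + 4.714 = 6.044 ft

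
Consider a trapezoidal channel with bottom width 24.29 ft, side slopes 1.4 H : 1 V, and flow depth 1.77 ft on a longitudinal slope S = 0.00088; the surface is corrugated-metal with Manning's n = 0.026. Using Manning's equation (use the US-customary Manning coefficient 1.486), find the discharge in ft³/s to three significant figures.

108 ft³/s

A = (b + z·y)·y = (24.29 + 1.4×1.77)×1.77 = 47.38 ft²
P = b + 2y√(1+z²) = 24.29 + 2×1.77×√(1+1.4²) = 30.38 ft
R = A/P = 47.38/30.38 = 1.560 ft
Q = (1.486/n)·A·R^(2/3)·S^(1/2) = (1.486/0.026) × 47.38 × 1.560^(2/3) × 0.00088^(1/2) = 108.0 ft³/s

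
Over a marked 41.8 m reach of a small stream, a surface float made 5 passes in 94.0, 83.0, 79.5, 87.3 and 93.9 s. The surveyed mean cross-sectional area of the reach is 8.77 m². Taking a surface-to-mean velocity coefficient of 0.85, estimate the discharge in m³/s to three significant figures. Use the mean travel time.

t̄ = (94.0 + 83.0 + 79.5 + 87.3 + 93.9) / 5 = 87.54 s
v_surface = L / t̄ = 41.8 / 87.54 = 0.4775 m/s
v_mean = 0.85 × 0.4775 = 0.4059 m/s
Q = A × v_mean = 8.77 × 0.4059 = 3.559 m³/s

3.56 m³/s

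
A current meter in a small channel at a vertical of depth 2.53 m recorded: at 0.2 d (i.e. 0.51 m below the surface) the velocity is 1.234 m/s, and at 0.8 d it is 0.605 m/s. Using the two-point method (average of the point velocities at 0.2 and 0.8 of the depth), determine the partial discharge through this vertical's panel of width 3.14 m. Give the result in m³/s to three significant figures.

7.30 m³/s

v̄ = (1.234 + 0.605) / 2 = 0.9195 m/s
q = v̄ × d × w = 0.9195 × 2.53 × 3.14 = 7.305 m³/s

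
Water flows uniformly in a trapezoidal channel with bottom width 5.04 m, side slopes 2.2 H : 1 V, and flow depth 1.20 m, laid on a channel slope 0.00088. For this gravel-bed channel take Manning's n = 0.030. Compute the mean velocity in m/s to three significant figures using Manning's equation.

0.887 m/s

A = (b + z·y)·y = (5.04 + 2.2×1.20)×1.20 = 9.216 m²
P = b + 2y√(1+z²) = 5.04 + 2×1.20×√(1+2.2²) = 10.84 m
R = A/P = 9.216/10.84 = 0.8502 m
Q = (1/n)·A·R^(2/3)·S^(1/2) = (1/0.030) × 9.216 × 0.8502^(2/3) × 0.00088^(1/2) = 8.179 m³/s
V = Q/A = 8.179/9.216 = 0.8874 m/s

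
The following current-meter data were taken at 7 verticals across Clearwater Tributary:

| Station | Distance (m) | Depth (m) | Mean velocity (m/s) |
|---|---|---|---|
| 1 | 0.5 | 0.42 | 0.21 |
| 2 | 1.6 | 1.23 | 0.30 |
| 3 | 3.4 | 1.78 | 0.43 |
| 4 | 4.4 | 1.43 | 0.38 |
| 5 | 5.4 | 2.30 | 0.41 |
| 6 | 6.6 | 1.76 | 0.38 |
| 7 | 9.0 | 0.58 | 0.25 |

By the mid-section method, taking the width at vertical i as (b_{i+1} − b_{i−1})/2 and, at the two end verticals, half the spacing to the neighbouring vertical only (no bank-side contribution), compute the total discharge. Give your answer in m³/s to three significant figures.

w_1 = (1.6 − 0.5)/2 = 0.55 m; q_1 = 0.21 × 0.42 × 0.55 = 0.04851 m³/s
w_2 = (3.4 − 0.5)/2 = 1.45 m; q_2 = 0.30 × 1.23 × 1.45 = 0.5351 m³/s
w_3 = (4.4 − 1.6)/2 = 1.4 m; q_3 = 0.43 × 1.78 × 1.4 = 1.072 m³/s
w_4 = (5.4 − 3.4)/2 = 1 m; q_4 = 0.38 × 1.43 × 1 = 0.5434 m³/s
w_5 = (6.6 − 4.4)/2 = 1.1 m; q_5 = 0.41 × 2.30 × 1.1 = 1.037 m³/s
w_6 = (9.0 − 5.4)/2 = 1.8 m; q_6 = 0.38 × 1.76 × 1.8 = 1.204 m³/s
w_7 = (9.0 − 6.6)/2 = 1.2 m; q_7 = 0.25 × 0.58 × 1.2 = 0.1740 m³/s
Q = Σ qᵢ = 4.614 m³/s

4.61 m³/s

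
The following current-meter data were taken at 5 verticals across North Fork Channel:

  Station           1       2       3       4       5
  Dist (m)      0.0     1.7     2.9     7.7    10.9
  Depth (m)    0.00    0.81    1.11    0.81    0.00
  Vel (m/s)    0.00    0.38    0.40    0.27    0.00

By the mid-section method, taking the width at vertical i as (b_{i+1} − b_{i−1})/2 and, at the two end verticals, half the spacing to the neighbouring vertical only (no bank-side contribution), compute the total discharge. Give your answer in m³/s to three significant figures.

w_2 = (2.9 − 0.0)/2 = 1.45 m; q_2 = 0.38 × 0.81 × 1.45 = 0.4463 m³/s
w_3 = (7.7 − 1.7)/2 = 3 m; q_3 = 0.40 × 1.11 × 3 = 1.332 m³/s
w_4 = (10.9 − 2.9)/2 = 4 m; q_4 = 0.27 × 0.81 × 4 = 0.8748 m³/s
Stations 1, 5 contribute zero (depth or velocity is 0).
Q = Σ qᵢ = 2.653 m³/s

2.65 m³/s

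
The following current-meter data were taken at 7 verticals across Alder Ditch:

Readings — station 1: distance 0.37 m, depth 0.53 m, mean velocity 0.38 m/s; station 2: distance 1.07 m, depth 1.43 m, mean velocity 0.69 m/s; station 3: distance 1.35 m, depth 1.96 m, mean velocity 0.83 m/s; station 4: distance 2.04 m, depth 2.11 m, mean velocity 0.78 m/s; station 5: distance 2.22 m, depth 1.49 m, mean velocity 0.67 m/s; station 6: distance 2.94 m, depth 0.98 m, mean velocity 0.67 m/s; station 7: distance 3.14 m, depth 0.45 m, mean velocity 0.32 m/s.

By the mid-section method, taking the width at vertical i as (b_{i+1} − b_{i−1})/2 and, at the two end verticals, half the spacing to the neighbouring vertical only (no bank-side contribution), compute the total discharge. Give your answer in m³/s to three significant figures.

w_1 = (1.07 − 0.37)/2 = 0.35 m; q_1 = 0.38 × 0.53 × 0.35 = 0.07049 m³/s
w_2 = (1.35 − 0.37)/2 = 0.49 m; q_2 = 0.69 × 1.43 × 0.49 = 0.4835 m³/s
w_3 = (2.04 − 1.07)/2 = 0.485 m; q_3 = 0.83 × 1.96 × 0.485 = 0.7890 m³/s
w_4 = (2.22 − 1.35)/2 = 0.435 m; q_4 = 0.78 × 2.11 × 0.435 = 0.7159 m³/s
w_5 = (2.94 − 2.04)/2 = 0.45 m; q_5 = 0.67 × 1.49 × 0.45 = 0.4492 m³/s
w_6 = (3.14 − 2.22)/2 = 0.46 m; q_6 = 0.67 × 0.98 × 0.46 = 0.3020 m³/s
w_7 = (3.14 − 2.94)/2 = 0.1 m; q_7 = 0.32 × 0.45 × 0.1 = 0.01440 m³/s
Q = Σ qᵢ = 2.825 m³/s

2.82 m³/s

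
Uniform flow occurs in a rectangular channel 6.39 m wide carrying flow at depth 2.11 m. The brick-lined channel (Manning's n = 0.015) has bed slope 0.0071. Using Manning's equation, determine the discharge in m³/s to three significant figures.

A = b·y = 6.39 × 2.11 = 13.48 m²
P = b + 2y = 6.39 + 2×2.11 = 10.61 m
R = A/P = 13.48/10.61 = 1.271 m
Q = (1/n)·A·R^(2/3)·S^(1/2) = (1/0.015) × 13.48 × 1.271^(2/3) × 0.0071^(1/2) = 88.86 m³/s

88.9 m³/s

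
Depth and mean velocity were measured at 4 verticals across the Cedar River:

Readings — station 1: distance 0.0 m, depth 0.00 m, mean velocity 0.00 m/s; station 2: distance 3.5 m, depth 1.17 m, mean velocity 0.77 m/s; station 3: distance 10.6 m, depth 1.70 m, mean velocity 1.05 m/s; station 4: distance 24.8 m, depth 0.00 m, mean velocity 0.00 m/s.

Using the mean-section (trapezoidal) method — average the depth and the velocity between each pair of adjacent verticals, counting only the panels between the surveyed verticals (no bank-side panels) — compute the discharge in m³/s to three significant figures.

Panel 1-2: Δb = 3.5 m, d̄ = (0.00+1.17)/2 = 0.585, v̄ = (0.00+0.77)/2 = 0.385 → q = 3.5×0.585×0.385 = 0.7883 m³/s
Panel 2-3: Δb = 7.1 m, d̄ = (1.17+1.70)/2 = 1.435, v̄ = (0.77+1.05)/2 = 0.91 → q = 7.1×1.435×0.91 = 9.272 m³/s
Panel 3-4: Δb = 14.2 m, d̄ = (1.70+0.00)/2 = 0.85, v̄ = (1.05+0.00)/2 = 0.525 → q = 14.2×0.85×0.525 = 6.337 m³/s
Q = Σ q = 16.40 m³/s

16.4 m³/s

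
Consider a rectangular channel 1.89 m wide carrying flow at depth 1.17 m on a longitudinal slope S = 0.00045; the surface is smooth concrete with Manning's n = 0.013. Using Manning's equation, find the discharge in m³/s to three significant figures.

A = b·y = 1.89 × 1.17 = 2.211 m²
P = b + 2y = 1.89 + 2×1.17 = 4.230 m
R = A/P = 2.211/4.230 = 0.5228 m
Q = (1/n)·A·R^(2/3)·S^(1/2) = (1/0.013) × 2.211 × 0.5228^(2/3) × 0.00045^(1/2) = 2.342 m³/s

2.34 m³/s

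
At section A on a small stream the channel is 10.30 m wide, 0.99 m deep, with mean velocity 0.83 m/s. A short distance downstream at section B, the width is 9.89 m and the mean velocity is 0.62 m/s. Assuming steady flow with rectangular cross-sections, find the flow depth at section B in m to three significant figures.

Q = A₁V₁ = (10.30×0.99) × 0.83 = 8.464 m³/s
d₂ = Q/(b₂ V₂) = 8.464/(9.89×0.62) = 1.380 m

1.38 m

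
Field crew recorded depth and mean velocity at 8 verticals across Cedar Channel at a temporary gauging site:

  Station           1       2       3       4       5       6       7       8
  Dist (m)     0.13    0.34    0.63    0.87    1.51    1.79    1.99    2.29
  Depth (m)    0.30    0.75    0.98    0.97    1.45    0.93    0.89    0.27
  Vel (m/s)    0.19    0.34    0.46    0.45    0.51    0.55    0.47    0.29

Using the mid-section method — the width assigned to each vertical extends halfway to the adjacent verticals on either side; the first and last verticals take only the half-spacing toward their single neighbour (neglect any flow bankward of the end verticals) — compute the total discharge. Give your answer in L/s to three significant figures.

961 L/s

w_1 = (0.34 − 0.13)/2 = 0.105 m; q_1 = 0.19 × 0.30 × 0.105 = 0.005985 m³/s
w_2 = (0.63 − 0.13)/2 = 0.25 m; q_2 = 0.34 × 0.75 × 0.25 = 0.06375 m³/s
w_3 = (0.87 − 0.34)/2 = 0.265 m; q_3 = 0.46 × 0.98 × 0.265 = 0.1195 m³/s
w_4 = (1.51 − 0.63)/2 = 0.44 m; q_4 = 0.45 × 0.97 × 0.44 = 0.1921 m³/s
w_5 = (1.79 − 0.87)/2 = 0.46 m; q_5 = 0.51 × 1.45 × 0.46 = 0.3402 m³/s
w_6 = (1.99 − 1.51)/2 = 0.24 m; q_6 = 0.55 × 0.93 × 0.24 = 0.1228 m³/s
w_7 = (2.29 − 1.79)/2 = 0.25 m; q_7 = 0.47 × 0.89 × 0.25 = 0.1046 m³/s
w_8 = (2.29 − 1.99)/2 = 0.15 m; q_8 = 0.29 × 0.27 × 0.15 = 0.01175 m³/s
Q = Σ qᵢ = 0.9605 m³/s
= 0.9605 × 1000 = 960.5 L/s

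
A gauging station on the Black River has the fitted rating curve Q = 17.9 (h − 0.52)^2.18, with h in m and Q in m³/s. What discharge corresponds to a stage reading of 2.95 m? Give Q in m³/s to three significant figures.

124 m³/s

Q = 17.9 × (2.95 − 0.52)^2.18 = 17.9 × 2.43^2.18 = 124.0 m³/s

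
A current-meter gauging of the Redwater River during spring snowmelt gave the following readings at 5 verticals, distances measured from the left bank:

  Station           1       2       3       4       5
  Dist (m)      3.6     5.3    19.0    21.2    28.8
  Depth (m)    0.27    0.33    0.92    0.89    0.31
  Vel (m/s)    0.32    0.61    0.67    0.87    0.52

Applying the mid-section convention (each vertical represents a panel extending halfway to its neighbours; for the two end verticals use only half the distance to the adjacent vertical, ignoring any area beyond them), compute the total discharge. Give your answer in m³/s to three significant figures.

10.9 m³/s

w_1 = (5.3 − 3.6)/2 = 0.85 m; q_1 = 0.32 × 0.27 × 0.85 = 0.07344 m³/s
w_2 = (19.0 − 3.6)/2 = 7.7 m; q_2 = 0.61 × 0.33 × 7.7 = 1.550 m³/s
w_3 = (21.2 − 5.3)/2 = 7.95 m; q_3 = 0.67 × 0.92 × 7.95 = 4.900 m³/s
w_4 = (28.8 − 19.0)/2 = 4.9 m; q_4 = 0.87 × 0.89 × 4.9 = 3.794 m³/s
w_5 = (28.8 − 21.2)/2 = 3.8 m; q_5 = 0.52 × 0.31 × 3.8 = 0.6126 m³/s
Q = Σ qᵢ = 10.93 m³/s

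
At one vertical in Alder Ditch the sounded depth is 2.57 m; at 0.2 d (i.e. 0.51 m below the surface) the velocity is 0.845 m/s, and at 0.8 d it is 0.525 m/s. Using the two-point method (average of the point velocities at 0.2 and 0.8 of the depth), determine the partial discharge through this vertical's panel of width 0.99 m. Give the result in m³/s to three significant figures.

v̄ = (0.845 + 0.525) / 2 = 0.6850 m/s
q = v̄ × d × w = 0.6850 × 2.57 × 0.99 = 1.743 m³/s

1.74 m³/s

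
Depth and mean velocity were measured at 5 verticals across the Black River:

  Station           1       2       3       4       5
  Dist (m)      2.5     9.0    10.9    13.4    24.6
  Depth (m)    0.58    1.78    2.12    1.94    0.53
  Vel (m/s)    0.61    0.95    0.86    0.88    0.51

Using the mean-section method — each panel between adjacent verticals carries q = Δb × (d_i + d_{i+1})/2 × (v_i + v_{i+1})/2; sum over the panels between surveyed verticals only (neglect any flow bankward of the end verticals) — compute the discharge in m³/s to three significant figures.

Panel 1-2: Δb = 6.5 m, d̄ = (0.58+1.78)/2 = 1.18, v̄ = (0.61+0.95)/2 = 0.78 → q = 6.5×1.18×0.78 = 5.983 m³/s
Panel 2-3: Δb = 1.9 m, d̄ = (1.78+2.12)/2 = 1.95, v̄ = (0.95+0.86)/2 = 0.905 → q = 1.9×1.95×0.905 = 3.353 m³/s
Panel 3-4: Δb = 2.5 m, d̄ = (2.12+1.94)/2 = 2.03, v̄ = (0.86+0.88)/2 = 0.87 → q = 2.5×2.03×0.87 = 4.415 m³/s
Panel 4-5: Δb = 11.2 m, d̄ = (1.94+0.53)/2 = 1.235, v̄ = (0.88+0.51)/2 = 0.695 → q = 11.2×1.235×0.695 = 9.613 m³/s
Q = Σ q = 23.36 m³/s

23.4 m³/s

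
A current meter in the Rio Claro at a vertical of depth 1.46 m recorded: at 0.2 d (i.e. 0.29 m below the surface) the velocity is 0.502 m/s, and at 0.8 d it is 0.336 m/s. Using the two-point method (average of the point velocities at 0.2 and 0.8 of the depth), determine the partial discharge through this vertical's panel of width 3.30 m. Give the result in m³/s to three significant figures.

v̄ = (0.502 + 0.336) / 2 = 0.4190 m/s
q = v̄ × d × w = 0.4190 × 1.46 × 3.30 = 2.019 m³/s

2.02 m³/s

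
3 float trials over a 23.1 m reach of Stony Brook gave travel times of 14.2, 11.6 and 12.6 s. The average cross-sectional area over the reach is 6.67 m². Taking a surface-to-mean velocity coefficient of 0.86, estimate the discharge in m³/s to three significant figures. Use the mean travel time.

t̄ = (14.2 + 11.6 + 12.6) / 3 = 12.8 s
v_surface = L / t̄ = 23.1 / 12.8 = 1.805 m/s
v_mean = 0.86 × 1.805 = 1.552 m/s
Q = A × v_mean = 6.67 × 1.552 = 10.35 m³/s

10.4 m³/s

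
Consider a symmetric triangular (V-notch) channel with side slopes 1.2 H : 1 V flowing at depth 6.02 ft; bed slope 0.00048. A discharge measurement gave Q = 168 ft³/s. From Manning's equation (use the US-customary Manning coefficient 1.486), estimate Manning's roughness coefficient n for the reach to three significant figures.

0.0147

A = z·y² = 1.2×6.02² = 43.49 ft²
P = 2y√(1+z²) = 2×6.02×√(1+1.2²) = 18.81 ft
R = A/P = 43.49/18.81 = 2.312 ft
n = (1.486/Q)·A·R^(2/3)·S^(1/2) = (1.486/168) × 43.49 × 1.749 × 0.02191 = 0.01474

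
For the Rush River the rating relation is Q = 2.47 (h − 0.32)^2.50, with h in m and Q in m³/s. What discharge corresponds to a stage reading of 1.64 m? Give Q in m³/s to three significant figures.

4.94 m³/s

Q = 2.47 × (1.64 − 0.32)^2.50 = 2.47 × 1.32^2.50 = 4.945 m³/s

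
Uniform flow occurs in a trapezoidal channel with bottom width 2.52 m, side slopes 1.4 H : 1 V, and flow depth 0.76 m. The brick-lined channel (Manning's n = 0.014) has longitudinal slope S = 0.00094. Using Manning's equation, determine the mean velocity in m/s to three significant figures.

1.44 m/s

A = (b + z·y)·y = (2.52 + 1.4×0.76)×0.76 = 2.724 m²
P = b + 2y√(1+z²) = 2.52 + 2×0.76×√(1+1.4²) = 5.135 m
R = A/P = 2.724/5.135 = 0.5304 m
Q = (1/n)·A·R^(2/3)·S^(1/2) = (1/0.014) × 2.724 × 0.5304^(2/3) × 0.00094^(1/2) = 3.909 m³/s
V = Q/A = 3.909/2.724 = 1.435 m/s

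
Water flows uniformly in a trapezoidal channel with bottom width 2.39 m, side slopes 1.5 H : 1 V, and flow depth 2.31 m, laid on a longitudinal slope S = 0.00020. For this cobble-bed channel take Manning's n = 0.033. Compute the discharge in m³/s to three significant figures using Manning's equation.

A = (b + z·y)·y = (2.39 + 1.5×2.31)×2.31 = 13.53 m²
P = b + 2y√(1+z²) = 2.39 + 2×2.31×√(1+1.5²) = 10.72 m
R = A/P = 13.53/10.72 = 1.262 m
Q = (1/n)·A·R^(2/3)·S^(1/2) = (1/0.033) × 13.53 × 1.262^(2/3) × 0.00020^(1/2) = 6.768 m³/s

6.77 m³/s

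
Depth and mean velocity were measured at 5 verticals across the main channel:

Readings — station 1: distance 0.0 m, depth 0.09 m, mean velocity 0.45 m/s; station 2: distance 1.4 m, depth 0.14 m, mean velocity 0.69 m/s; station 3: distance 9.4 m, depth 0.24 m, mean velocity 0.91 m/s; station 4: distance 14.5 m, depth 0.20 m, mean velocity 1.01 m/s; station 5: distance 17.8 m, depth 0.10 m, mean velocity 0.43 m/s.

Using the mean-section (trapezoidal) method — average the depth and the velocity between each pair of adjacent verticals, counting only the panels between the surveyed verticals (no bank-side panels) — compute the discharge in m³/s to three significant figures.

Panel 1-2: Δb = 1.4 m, d̄ = (0.09+0.14)/2 = 0.115, v̄ = (0.45+0.69)/2 = 0.57 → q = 1.4×0.115×0.57 = 0.09177 m³/s
Panel 2-3: Δb = 8 m, d̄ = (0.14+0.24)/2 = 0.19, v̄ = (0.69+0.91)/2 = 0.8 → q = 8×0.19×0.8 = 1.216 m³/s
Panel 3-4: Δb = 5.1 m, d̄ = (0.24+0.20)/2 = 0.22, v̄ = (0.91+1.01)/2 = 0.96 → q = 5.1×0.22×0.96 = 1.077 m³/s
Panel 4-5: Δb = 3.3 m, d̄ = (0.20+0.10)/2 = 0.15, v̄ = (1.01+0.43)/2 = 0.72 → q = 3.3×0.15×0.72 = 0.3564 m³/s
Q = Σ q = 2.741 m³/s

2.74 m³/s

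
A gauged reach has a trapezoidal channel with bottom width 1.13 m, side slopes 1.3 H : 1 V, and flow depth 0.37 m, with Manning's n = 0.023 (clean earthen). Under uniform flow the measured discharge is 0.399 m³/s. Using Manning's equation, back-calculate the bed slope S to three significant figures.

0.00147

A = (b + z·y)·y = (1.13 + 1.3×0.37)×0.37 = 0.5961 m²
P = b + 2y√(1+z²) = 1.13 + 2×0.37×√(1+1.3²) = 2.344 m
R = A/P = 0.5961/2.344 = 0.2543 m
S = (Q·n / (1·A·R^(2/3)))² = (0.399×0.023 / (1×0.5961×0.4014))² = 0.001471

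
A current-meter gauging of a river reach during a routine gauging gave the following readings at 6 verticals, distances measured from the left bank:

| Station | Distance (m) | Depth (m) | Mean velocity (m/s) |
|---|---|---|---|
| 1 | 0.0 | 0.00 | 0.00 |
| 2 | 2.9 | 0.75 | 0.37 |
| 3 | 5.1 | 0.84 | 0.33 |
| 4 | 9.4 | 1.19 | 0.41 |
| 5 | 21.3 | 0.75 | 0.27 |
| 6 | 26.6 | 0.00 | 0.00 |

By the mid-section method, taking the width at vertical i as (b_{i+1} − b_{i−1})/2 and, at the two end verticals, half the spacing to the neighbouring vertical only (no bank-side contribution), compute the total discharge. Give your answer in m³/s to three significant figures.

w_2 = (5.1 − 0.0)/2 = 2.55 m; q_2 = 0.37 × 0.75 × 2.55 = 0.7076 m³/s
w_3 = (9.4 − 2.9)/2 = 3.25 m; q_3 = 0.33 × 0.84 × 3.25 = 0.9009 m³/s
w_4 = (21.3 − 5.1)/2 = 8.1 m; q_4 = 0.41 × 1.19 × 8.1 = 3.952 m³/s
w_5 = (26.6 − 9.4)/2 = 8.6 m; q_5 = 0.27 × 0.75 × 8.6 = 1.742 m³/s
Stations 1, 6 contribute zero (depth or velocity is 0).
Q = Σ qᵢ = 7.302 m³/s

7.30 m³/s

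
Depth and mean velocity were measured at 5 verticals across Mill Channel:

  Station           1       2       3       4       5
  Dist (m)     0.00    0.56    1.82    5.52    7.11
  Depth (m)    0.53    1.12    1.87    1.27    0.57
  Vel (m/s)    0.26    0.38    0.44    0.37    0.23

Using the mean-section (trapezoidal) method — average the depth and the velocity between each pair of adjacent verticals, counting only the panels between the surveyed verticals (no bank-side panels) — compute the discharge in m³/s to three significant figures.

3.71 m³/s

Panel 1-2: Δb = 0.56 m, d̄ = (0.53+1.12)/2 = 0.825, v̄ = (0.26+0.38)/2 = 0.32 → q = 0.56×0.825×0.32 = 0.1478 m³/s
Panel 2-3: Δb = 1.26 m, d̄ = (1.12+1.87)/2 = 1.495, v̄ = (0.38+0.44)/2 = 0.41 → q = 1.26×1.495×0.41 = 0.7723 m³/s
Panel 3-4: Δb = 3.7 m, d̄ = (1.87+1.27)/2 = 1.57, v̄ = (0.44+0.37)/2 = 0.405 → q = 3.7×1.57×0.405 = 2.353 m³/s
Panel 4-5: Δb = 1.59 m, d̄ = (1.27+0.57)/2 = 0.92, v̄ = (0.37+0.23)/2 = 0.3 → q = 1.59×0.92×0.3 = 0.4388 m³/s
Q = Σ q = 3.712 m³/s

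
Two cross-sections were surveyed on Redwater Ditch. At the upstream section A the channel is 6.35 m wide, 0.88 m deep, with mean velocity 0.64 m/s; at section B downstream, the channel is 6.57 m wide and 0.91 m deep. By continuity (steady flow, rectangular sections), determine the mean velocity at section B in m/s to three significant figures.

Q = A₁V₁ = (6.35×0.88) × 0.64 = 3.576 m³/s
A₂ = 6.57 × 0.91 = 5.979 m²
V₂ = Q/A₂ = 3.576/5.979 = 0.5982 m/s

0.598 m/s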